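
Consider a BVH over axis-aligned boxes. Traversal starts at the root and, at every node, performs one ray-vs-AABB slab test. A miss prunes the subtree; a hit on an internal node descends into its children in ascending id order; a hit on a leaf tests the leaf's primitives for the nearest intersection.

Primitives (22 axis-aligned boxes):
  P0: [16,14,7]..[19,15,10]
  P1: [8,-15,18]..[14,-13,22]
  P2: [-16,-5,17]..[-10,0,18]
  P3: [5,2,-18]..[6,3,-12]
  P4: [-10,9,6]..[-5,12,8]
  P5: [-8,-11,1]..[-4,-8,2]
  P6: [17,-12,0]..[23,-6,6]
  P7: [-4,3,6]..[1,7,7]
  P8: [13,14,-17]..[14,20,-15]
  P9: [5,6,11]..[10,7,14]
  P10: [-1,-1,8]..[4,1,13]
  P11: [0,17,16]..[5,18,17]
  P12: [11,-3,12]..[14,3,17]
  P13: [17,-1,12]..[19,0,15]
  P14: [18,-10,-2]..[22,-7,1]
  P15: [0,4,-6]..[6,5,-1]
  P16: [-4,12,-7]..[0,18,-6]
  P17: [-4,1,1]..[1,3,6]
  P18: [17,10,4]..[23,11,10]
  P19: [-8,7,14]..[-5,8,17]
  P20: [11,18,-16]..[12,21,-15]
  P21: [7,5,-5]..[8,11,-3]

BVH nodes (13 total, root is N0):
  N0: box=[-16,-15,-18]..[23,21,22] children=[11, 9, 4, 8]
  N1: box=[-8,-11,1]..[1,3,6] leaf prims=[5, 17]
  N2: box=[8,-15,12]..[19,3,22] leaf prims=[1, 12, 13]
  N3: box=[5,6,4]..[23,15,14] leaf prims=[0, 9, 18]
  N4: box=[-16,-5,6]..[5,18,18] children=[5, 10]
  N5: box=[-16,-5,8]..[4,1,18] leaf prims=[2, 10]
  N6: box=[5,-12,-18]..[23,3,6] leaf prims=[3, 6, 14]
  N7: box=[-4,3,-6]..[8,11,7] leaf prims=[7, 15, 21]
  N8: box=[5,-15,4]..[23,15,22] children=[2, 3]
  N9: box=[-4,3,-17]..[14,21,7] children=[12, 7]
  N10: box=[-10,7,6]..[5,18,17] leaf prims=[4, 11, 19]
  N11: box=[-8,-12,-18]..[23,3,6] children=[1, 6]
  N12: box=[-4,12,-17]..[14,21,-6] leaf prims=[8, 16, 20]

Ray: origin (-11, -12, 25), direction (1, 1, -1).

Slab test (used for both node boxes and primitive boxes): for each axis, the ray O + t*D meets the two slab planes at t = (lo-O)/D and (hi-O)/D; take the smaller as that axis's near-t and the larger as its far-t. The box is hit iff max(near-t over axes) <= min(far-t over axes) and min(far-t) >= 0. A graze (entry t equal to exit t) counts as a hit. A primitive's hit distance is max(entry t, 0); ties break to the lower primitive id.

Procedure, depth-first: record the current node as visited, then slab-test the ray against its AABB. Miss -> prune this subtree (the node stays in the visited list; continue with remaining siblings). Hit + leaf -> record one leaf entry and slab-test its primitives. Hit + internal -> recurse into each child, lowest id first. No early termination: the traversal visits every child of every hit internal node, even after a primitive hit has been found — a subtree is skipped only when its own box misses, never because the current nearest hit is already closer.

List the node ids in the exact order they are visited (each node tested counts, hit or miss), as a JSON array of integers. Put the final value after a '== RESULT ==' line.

Trace the traversal:
N0 x:[-5,34] y:[-3,33] z:[3,43] -> hit [3,33], descend [4, 8, 9, 11]
  N4 x:[-5,16] y:[7,30] z:[7,19] -> hit [7,16], descend [5, 10]
    N5 x:[-5,15] y:[7,13] z:[7,17] -> hit [7,13] leaf, test {P2(miss), P10@t=12}
    N10 x:[1,16] y:[19,30] z:[8,19] -> miss, prune
  N8 x:[16,34] y:[-3,27] z:[3,21] -> hit [16,21], descend [2, 3]
    N2 x:[19,30] y:[-3,15] z:[3,13] -> miss, prune
    N3 x:[16,34] y:[18,27] z:[11,21] -> hit [18,21] leaf, test {P0(miss), P9(miss), P18(miss)}
  N9 x:[7,25] y:[15,33] z:[18,42] -> hit [18,25], descend [7, 12]
    N7 x:[7,19] y:[15,23] z:[18,31] -> hit [18,19] leaf, test {P7(miss), P15(miss), P21(miss)}
    N12 x:[7,25] y:[24,33] z:[31,42] -> miss, prune
  N11 x:[3,34] y:[0,15] z:[19,43] -> miss, prune

Visited [0, 4, 5, 10, 8, 2, 3, 9, 7, 12, 11]. Tests: 11 box, 3 leaf. Nearest: P10.

== RESULT ==
[0, 4, 5, 10, 8, 2, 3, 9, 7, 12, 11]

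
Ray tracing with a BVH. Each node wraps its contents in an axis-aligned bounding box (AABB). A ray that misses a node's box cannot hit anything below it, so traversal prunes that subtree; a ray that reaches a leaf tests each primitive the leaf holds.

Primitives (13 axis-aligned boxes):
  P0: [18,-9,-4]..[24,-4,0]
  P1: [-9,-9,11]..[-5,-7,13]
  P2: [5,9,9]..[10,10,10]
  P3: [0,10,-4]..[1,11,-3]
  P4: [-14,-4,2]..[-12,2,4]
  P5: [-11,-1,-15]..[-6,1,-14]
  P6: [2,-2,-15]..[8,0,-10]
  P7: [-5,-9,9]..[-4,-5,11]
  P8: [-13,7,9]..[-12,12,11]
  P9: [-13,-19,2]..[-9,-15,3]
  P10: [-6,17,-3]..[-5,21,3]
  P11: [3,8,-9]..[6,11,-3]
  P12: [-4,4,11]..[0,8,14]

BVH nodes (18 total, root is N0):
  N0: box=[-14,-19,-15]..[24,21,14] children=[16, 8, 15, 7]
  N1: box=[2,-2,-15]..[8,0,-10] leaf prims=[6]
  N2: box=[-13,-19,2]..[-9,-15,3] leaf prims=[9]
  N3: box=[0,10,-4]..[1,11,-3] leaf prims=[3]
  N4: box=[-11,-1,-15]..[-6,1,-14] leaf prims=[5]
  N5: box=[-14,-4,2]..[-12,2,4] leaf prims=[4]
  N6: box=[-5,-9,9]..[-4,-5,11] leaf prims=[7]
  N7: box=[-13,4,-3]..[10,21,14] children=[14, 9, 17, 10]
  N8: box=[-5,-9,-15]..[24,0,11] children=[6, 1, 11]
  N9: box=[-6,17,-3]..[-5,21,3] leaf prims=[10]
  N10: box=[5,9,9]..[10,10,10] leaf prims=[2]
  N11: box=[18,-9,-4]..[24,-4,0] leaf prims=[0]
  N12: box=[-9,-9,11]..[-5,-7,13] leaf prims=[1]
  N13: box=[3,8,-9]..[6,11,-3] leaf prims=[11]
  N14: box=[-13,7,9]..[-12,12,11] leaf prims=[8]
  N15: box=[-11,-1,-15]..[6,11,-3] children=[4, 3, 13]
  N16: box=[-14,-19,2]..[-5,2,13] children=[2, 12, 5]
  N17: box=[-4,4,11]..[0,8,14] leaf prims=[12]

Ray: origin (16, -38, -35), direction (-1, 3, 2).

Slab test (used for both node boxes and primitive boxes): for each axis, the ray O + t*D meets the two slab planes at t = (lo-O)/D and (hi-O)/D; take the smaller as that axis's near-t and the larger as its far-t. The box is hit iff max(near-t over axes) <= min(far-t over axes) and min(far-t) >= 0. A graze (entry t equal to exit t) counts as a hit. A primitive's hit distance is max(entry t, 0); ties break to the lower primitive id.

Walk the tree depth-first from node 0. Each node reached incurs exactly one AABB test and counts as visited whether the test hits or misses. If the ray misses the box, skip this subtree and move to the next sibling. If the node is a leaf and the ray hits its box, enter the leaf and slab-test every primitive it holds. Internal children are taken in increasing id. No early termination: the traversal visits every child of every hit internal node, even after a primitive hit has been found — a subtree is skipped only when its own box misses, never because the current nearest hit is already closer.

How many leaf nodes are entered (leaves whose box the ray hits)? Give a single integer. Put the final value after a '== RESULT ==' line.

Walk:
N0 x:[-8,30] y:[19/3,59/3] z:[10,49/2] -> hit [10,59/3], descend [7, 8, 15, 16]
  N7 x:[6,29] y:[14,59/3] z:[16,49/2] -> hit [16,59/3], descend [9, 10, 14, 17]
    N9 x:[21,22] y:[55/3,59/3] z:[16,19] -> miss, prune
    N10 x:[6,11] y:[47/3,16] z:[22,45/2] -> miss, prune
    N14 x:[28,29] y:[15,50/3] z:[22,23] -> miss, prune
    N17 x:[16,20] y:[14,46/3] z:[23,49/2] -> miss, prune
  N8 x:[-8,21] y:[29/3,38/3] z:[10,23] -> hit [10,38/3], descend [1, 6, 11]
    N1 x:[8,14] y:[12,38/3] z:[10,25/2] -> hit [12,25/2] leaf, test {P6@t=12}
    N6 x:[20,21] y:[29/3,11] z:[22,23] -> miss, prune
    N11 x:[-8,-2] y:[29/3,34/3] z:[31/2,35/2] -> miss, prune
  N15 x:[10,27] y:[37/3,49/3] z:[10,16] -> hit [37/3,16], descend [3, 4, 13]
    N3 x:[15,16] y:[16,49/3] z:[31/2,16] -> hit [16,16] leaf, test {P3@t=16}
    N4 x:[22,27] y:[37/3,13] z:[10,21/2] -> miss, prune
    N13 x:[10,13] y:[46/3,49/3] z:[13,16] -> miss, prune
  N16 x:[21,30] y:[19/3,40/3] z:[37/2,24] -> miss, prune

Summary -> nodes [0, 7, 9, 10, 14, 17, 8, 1, 6, 11, 15, 3, 4, 13, 16]; box-tests=15; leaf-entries=2; first=P6

== RESULT ==
2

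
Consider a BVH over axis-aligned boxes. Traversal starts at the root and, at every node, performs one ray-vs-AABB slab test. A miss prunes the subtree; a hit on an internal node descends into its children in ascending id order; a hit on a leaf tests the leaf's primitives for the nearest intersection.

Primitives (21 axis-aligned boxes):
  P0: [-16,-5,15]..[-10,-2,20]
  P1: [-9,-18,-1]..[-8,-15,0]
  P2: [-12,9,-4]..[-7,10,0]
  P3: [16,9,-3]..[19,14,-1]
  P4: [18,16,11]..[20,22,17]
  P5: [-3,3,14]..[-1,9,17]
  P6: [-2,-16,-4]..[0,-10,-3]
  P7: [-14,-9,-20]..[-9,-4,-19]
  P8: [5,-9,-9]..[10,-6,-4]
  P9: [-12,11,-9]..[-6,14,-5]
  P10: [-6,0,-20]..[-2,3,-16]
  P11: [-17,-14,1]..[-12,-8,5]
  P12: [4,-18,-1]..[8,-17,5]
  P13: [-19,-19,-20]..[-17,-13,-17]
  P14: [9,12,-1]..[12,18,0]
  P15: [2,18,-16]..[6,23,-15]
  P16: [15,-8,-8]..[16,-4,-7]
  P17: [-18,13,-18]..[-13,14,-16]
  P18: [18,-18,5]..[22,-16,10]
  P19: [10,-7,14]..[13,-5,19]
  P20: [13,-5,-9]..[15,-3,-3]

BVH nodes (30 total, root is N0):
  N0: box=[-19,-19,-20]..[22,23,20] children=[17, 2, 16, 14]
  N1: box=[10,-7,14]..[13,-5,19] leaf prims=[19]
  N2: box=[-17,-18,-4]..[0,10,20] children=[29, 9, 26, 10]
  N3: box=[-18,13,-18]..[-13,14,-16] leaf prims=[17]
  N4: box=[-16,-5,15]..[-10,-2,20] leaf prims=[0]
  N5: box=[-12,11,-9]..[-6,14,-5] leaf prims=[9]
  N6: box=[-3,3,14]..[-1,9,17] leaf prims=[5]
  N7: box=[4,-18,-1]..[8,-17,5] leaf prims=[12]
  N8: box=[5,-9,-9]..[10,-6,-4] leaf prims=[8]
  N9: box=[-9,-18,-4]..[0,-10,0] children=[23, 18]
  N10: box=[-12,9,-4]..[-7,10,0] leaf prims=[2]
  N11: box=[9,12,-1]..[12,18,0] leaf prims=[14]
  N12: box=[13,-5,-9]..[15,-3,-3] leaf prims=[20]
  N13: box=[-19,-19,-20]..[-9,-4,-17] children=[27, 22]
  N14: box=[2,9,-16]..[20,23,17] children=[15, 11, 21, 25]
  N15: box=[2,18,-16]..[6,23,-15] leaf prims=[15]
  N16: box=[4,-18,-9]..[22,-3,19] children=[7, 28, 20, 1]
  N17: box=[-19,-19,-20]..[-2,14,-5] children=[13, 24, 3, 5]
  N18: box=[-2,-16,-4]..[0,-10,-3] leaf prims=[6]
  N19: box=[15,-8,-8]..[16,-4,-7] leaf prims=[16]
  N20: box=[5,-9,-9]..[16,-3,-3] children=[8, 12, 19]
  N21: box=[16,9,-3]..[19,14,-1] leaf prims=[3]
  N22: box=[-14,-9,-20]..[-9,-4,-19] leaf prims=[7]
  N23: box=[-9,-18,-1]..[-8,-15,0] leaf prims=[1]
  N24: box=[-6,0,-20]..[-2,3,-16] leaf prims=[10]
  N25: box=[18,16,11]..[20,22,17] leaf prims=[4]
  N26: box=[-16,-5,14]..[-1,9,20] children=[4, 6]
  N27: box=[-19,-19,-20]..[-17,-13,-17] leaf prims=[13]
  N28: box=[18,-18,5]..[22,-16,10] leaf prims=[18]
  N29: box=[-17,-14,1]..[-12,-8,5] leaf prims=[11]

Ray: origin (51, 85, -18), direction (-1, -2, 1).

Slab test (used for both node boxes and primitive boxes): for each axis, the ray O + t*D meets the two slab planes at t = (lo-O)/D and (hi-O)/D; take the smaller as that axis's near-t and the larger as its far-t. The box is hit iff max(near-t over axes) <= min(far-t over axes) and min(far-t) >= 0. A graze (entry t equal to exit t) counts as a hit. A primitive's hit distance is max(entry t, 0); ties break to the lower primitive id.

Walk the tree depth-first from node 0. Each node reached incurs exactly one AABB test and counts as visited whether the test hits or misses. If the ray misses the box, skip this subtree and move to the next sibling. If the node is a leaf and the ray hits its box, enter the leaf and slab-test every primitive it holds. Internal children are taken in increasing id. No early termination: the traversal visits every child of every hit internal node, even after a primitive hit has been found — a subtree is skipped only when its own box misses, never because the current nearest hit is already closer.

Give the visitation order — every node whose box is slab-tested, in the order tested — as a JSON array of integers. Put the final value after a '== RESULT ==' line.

Trace the traversal:
N0 x:[29,70] y:[31,52] z:[-2,38] -> hit [31,38], descend [2, 14, 16, 17]
  N2 x:[51,68] y:[75/2,103/2] z:[14,38] -> miss, prune
  N14 x:[31,49] y:[31,38] z:[2,35] -> hit [31,35], descend [11, 15, 21, 25]
    N11 x:[39,42] y:[67/2,73/2] z:[17,18] -> miss, prune
    N15 x:[45,49] y:[31,67/2] z:[2,3] -> miss, prune
    N21 x:[32,35] y:[71/2,38] z:[15,17] -> miss, prune
    N25 x:[31,33] y:[63/2,69/2] z:[29,35] -> hit [63/2,33] leaf, test {P4@t=63/2}
  N16 x:[29,47] y:[44,103/2] z:[9,37] -> miss, prune
  N17 x:[53,70] y:[71/2,52] z:[-2,13] -> miss, prune

Visited [0, 2, 14, 11, 15, 21, 25, 16, 17]. Tests: 9 box, 1 leaf. Nearest: P4.

== RESULT ==
[0, 2, 14, 11, 15, 21, 25, 16, 17]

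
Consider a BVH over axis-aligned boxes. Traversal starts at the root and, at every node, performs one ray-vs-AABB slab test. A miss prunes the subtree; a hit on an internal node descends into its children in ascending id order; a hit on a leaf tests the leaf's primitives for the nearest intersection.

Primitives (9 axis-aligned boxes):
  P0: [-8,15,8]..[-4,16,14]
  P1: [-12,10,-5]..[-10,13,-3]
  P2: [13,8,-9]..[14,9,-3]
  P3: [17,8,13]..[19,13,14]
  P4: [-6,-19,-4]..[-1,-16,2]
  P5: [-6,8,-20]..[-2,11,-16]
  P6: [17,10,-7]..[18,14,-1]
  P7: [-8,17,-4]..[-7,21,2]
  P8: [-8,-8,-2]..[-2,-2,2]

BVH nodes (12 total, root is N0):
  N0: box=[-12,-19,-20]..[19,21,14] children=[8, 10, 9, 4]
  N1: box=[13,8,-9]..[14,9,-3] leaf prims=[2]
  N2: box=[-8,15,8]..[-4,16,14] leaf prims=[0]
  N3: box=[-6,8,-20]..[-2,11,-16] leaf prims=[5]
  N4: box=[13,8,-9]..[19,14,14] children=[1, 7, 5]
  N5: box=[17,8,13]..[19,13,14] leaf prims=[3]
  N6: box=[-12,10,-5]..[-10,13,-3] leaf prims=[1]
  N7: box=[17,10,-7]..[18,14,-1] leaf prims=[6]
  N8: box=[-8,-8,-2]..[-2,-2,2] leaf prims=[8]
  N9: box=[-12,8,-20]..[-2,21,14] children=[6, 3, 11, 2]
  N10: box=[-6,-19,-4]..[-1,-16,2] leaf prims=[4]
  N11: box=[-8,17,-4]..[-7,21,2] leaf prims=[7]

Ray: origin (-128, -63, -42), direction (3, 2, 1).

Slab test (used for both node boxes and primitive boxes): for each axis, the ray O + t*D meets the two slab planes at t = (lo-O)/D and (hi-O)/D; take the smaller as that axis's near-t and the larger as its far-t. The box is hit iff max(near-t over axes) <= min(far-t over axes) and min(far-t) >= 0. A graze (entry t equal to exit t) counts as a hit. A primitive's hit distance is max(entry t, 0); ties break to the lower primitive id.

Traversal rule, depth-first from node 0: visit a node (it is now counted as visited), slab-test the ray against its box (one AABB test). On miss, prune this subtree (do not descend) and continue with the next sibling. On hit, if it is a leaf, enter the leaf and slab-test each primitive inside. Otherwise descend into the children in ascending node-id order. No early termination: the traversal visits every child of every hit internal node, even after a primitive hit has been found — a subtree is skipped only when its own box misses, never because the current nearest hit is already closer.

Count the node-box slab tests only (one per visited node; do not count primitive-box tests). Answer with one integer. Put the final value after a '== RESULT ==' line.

Traverse from the root:
N0 x:[116/3,49] y:[22,42] z:[22,56] -> hit [116/3,42], descend [4, 8, 9, 10]
  N4 x:[47,49] y:[71/2,77/2] z:[33,56] -> miss, prune
  N8 x:[40,42] y:[55/2,61/2] z:[40,44] -> miss, prune
  N9 x:[116/3,42] y:[71/2,42] z:[22,56] -> hit [116/3,42], descend [2, 3, 6, 11]
    N2 x:[40,124/3] y:[39,79/2] z:[50,56] -> miss, prune
    N3 x:[122/3,42] y:[71/2,37] z:[22,26] -> miss, prune
    N6 x:[116/3,118/3] y:[73/2,38] z:[37,39] -> miss, prune
    N11 x:[40,121/3] y:[40,42] z:[38,44] -> hit [40,121/3] leaf, test {P7@t=40}
  N10 x:[122/3,127/3] y:[22,47/2] z:[38,44] -> miss, prune

order=[0, 4, 8, 9, 2, 3, 6, 11, 10]  |boxes|=9  |leaves|=1  hit=P7

== RESULT ==
9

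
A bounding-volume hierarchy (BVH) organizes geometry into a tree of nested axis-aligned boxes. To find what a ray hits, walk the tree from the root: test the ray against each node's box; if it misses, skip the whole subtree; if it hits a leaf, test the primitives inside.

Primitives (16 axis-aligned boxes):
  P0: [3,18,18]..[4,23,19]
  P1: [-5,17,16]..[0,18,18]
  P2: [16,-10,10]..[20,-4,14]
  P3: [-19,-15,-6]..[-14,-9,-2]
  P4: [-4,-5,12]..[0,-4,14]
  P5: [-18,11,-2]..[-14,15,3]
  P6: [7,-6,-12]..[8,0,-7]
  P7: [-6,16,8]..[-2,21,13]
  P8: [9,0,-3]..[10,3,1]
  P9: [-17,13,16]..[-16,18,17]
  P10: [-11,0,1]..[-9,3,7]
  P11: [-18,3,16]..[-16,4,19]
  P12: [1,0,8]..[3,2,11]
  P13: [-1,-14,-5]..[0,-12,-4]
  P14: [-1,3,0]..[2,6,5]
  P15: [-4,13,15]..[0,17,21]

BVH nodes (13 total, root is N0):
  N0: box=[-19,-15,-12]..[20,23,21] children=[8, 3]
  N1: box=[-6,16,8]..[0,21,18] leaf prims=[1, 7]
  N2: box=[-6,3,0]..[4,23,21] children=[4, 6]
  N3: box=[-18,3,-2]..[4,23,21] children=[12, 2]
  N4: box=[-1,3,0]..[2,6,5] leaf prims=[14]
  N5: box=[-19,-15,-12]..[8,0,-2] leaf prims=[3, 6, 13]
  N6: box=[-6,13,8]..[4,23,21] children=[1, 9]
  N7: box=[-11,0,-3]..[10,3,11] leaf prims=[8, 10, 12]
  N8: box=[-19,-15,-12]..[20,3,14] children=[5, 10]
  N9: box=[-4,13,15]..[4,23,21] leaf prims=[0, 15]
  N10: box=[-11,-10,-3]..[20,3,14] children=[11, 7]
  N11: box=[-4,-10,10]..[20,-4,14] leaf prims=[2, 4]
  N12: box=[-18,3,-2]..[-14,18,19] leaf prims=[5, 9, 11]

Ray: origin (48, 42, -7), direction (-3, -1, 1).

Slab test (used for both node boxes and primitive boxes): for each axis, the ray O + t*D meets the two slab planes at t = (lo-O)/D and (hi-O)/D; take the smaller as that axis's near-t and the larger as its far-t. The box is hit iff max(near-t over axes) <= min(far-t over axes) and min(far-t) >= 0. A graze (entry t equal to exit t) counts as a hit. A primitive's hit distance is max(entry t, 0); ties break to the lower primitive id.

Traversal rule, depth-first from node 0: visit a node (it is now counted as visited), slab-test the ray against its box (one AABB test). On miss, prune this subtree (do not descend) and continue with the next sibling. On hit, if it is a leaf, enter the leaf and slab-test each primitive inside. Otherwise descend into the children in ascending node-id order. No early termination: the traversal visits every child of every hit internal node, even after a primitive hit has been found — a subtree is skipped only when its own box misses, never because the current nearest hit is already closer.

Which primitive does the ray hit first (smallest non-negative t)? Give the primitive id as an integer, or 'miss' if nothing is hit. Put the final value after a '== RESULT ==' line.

Walk:
N0 x:[28/3,67/3] y:[19,57] z:[-5,28] -> hit [19,67/3], descend [3, 8]
  N3 x:[44/3,22] y:[19,39] z:[5,28] -> hit [19,22], descend [2, 12]
    N2 x:[44/3,18] y:[19,39] z:[7,28] -> miss, prune
    N12 x:[62/3,22] y:[24,39] z:[5,26] -> miss, prune
  N8 x:[28/3,67/3] y:[39,57] z:[-5,21] -> miss, prune

5 AABB tests over nodes [0, 3, 2, 12, 8]; 0 leaves entered; closest miss.

== RESULT ==
miss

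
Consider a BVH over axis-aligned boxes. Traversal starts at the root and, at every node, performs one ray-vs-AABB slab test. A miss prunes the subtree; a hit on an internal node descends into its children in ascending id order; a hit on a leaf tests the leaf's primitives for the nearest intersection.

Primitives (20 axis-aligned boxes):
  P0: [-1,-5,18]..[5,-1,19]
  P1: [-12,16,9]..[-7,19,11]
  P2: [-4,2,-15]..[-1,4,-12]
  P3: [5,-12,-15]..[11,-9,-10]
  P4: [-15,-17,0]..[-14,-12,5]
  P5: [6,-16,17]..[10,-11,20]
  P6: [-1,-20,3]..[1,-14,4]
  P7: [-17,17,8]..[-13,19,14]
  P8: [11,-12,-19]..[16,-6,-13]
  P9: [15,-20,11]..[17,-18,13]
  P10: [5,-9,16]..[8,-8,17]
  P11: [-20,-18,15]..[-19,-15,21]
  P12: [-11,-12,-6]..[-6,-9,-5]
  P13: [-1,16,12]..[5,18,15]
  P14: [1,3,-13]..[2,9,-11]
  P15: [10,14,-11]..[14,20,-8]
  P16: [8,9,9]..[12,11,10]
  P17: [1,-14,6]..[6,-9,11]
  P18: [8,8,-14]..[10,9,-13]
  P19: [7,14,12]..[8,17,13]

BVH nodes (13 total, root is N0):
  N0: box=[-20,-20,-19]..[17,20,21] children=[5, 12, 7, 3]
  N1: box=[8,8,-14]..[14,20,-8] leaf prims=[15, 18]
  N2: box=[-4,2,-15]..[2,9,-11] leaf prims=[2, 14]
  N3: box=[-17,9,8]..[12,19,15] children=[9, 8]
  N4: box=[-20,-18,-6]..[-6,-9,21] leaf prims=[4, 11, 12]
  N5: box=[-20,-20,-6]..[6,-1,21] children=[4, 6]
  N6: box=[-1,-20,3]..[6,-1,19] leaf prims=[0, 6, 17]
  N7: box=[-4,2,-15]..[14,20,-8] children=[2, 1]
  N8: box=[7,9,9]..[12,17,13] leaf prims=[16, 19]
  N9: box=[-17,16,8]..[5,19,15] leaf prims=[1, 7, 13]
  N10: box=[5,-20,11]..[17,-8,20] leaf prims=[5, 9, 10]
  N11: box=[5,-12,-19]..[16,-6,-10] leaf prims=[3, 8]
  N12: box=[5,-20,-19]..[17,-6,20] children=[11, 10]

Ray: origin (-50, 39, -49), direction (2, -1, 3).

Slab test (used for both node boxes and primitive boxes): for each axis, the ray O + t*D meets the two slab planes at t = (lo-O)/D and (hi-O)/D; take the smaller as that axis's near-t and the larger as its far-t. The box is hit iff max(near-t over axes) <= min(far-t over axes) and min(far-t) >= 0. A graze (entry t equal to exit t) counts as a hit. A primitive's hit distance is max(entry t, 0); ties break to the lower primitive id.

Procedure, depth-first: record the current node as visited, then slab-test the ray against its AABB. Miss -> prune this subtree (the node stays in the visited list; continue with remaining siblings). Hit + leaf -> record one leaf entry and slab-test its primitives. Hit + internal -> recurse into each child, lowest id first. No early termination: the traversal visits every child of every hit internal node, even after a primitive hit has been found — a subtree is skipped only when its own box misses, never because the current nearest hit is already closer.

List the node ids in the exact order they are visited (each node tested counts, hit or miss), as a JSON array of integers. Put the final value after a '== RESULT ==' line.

Walk:
N0 x:[15,67/2] y:[19,59] z:[10,70/3] -> hit [19,70/3], descend [3, 5, 7, 12]
  N3 x:[33/2,31] y:[20,30] z:[19,64/3] -> hit [20,64/3], descend [8, 9]
    N8 x:[57/2,31] y:[22,30] z:[58/3,62/3] -> miss, prune
    N9 x:[33/2,55/2] y:[20,23] z:[19,64/3] -> hit [20,64/3] leaf, test {P1@t=20, P7(miss), P13(miss)}
  N5 x:[15,28] y:[40,59] z:[43/3,70/3] -> miss, prune
  N7 x:[23,32] y:[19,37] z:[34/3,41/3] -> miss, prune
  N12 x:[55/2,67/2] y:[45,59] z:[10,23] -> miss, prune

order=[0, 3, 8, 9, 5, 7, 12]  |boxes|=7  |leaves|=1  hit=P1

== RESULT ==
[0, 3, 8, 9, 5, 7, 12]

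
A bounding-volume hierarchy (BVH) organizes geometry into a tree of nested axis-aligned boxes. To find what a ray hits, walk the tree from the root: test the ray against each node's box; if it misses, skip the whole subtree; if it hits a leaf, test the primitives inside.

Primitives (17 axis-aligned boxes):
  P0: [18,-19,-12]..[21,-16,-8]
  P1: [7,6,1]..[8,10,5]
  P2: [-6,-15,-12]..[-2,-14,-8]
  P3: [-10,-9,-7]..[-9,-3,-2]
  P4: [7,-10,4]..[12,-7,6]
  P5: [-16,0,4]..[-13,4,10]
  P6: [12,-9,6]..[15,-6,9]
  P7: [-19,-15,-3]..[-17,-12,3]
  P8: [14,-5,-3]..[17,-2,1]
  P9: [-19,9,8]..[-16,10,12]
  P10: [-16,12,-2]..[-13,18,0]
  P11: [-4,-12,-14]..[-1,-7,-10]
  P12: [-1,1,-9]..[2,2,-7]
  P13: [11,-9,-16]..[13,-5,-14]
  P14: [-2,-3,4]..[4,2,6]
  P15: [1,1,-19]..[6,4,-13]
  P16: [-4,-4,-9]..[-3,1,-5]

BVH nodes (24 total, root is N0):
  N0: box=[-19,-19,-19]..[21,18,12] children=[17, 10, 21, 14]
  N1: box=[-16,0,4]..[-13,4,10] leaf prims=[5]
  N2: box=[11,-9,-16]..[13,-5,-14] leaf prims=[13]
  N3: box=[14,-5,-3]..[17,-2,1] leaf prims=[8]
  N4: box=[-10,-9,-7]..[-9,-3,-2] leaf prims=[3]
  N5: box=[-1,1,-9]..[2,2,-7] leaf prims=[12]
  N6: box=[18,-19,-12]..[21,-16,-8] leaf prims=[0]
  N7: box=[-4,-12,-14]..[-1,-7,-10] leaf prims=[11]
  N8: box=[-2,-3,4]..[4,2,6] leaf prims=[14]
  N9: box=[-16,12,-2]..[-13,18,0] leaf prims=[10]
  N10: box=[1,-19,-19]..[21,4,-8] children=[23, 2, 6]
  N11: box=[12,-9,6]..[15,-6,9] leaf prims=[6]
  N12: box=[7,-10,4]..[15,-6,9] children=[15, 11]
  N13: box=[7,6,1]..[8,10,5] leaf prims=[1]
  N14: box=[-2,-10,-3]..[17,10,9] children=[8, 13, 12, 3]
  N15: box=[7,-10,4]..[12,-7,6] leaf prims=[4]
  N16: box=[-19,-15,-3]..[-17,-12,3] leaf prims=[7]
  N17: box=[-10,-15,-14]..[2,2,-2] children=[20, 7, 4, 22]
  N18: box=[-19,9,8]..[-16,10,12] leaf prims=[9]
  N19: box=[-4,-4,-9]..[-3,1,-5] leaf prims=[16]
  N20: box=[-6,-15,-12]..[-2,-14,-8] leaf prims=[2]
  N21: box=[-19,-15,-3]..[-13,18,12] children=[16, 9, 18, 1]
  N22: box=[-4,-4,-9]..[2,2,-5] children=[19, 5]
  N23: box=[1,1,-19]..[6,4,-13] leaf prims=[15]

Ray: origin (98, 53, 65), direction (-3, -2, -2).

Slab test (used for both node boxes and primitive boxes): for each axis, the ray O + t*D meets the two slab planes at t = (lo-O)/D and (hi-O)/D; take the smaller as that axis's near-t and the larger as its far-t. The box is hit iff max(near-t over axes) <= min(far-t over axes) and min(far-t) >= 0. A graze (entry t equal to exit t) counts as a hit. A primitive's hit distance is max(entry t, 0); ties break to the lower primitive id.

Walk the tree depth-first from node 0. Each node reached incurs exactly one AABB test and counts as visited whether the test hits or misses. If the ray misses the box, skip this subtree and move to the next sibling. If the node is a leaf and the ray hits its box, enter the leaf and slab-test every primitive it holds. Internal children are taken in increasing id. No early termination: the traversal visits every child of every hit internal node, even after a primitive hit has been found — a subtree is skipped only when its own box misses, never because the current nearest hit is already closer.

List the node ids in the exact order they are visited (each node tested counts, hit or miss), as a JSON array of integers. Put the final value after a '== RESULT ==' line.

Traverse from the root:
N0 x:[77/3,39] y:[35/2,36] z:[53/2,42] -> hit [53/2,36], descend [10, 14, 17, 21]
  N10 x:[77/3,97/3] y:[49/2,36] z:[73/2,42] -> miss, prune
  N14 x:[27,100/3] y:[43/2,63/2] z:[28,34] -> hit [28,63/2], descend [3, 8, 12, 13]
    N3 x:[27,28] y:[55/2,29] z:[32,34] -> miss, prune
    N8 x:[94/3,100/3] y:[51/2,28] z:[59/2,61/2] -> miss, prune
    N12 x:[83/3,91/3] y:[59/2,63/2] z:[28,61/2] -> hit [59/2,91/3], descend [11, 15]
      N11 x:[83/3,86/3] y:[59/2,31] z:[28,59/2] -> miss, prune
      N15 x:[86/3,91/3] y:[30,63/2] z:[59/2,61/2] -> hit [30,91/3] leaf, test {P4@t=30}
    N13 x:[30,91/3] y:[43/2,47/2] z:[30,32] -> miss, prune
  N17 x:[32,36] y:[51/2,34] z:[67/2,79/2] -> hit [67/2,34], descend [4, 7, 20, 22]
    N4 x:[107/3,36] y:[28,31] z:[67/2,36] -> miss, prune
    N7 x:[33,34] y:[30,65/2] z:[75/2,79/2] -> miss, prune
    N20 x:[100/3,104/3] y:[67/2,34] z:[73/2,77/2] -> miss, prune
    N22 x:[32,34] y:[51/2,57/2] z:[35,37] -> miss, prune
  N21 x:[37,39] y:[35/2,34] z:[53/2,34] -> miss, prune

order=[0, 10, 14, 3, 8, 12, 11, 15, 13, 17, 4, 7, 20, 22, 21]  |boxes|=15  |leaves|=1  hit=P4

== RESULT ==
[0, 10, 14, 3, 8, 12, 11, 15, 13, 17, 4, 7, 20, 22, 21]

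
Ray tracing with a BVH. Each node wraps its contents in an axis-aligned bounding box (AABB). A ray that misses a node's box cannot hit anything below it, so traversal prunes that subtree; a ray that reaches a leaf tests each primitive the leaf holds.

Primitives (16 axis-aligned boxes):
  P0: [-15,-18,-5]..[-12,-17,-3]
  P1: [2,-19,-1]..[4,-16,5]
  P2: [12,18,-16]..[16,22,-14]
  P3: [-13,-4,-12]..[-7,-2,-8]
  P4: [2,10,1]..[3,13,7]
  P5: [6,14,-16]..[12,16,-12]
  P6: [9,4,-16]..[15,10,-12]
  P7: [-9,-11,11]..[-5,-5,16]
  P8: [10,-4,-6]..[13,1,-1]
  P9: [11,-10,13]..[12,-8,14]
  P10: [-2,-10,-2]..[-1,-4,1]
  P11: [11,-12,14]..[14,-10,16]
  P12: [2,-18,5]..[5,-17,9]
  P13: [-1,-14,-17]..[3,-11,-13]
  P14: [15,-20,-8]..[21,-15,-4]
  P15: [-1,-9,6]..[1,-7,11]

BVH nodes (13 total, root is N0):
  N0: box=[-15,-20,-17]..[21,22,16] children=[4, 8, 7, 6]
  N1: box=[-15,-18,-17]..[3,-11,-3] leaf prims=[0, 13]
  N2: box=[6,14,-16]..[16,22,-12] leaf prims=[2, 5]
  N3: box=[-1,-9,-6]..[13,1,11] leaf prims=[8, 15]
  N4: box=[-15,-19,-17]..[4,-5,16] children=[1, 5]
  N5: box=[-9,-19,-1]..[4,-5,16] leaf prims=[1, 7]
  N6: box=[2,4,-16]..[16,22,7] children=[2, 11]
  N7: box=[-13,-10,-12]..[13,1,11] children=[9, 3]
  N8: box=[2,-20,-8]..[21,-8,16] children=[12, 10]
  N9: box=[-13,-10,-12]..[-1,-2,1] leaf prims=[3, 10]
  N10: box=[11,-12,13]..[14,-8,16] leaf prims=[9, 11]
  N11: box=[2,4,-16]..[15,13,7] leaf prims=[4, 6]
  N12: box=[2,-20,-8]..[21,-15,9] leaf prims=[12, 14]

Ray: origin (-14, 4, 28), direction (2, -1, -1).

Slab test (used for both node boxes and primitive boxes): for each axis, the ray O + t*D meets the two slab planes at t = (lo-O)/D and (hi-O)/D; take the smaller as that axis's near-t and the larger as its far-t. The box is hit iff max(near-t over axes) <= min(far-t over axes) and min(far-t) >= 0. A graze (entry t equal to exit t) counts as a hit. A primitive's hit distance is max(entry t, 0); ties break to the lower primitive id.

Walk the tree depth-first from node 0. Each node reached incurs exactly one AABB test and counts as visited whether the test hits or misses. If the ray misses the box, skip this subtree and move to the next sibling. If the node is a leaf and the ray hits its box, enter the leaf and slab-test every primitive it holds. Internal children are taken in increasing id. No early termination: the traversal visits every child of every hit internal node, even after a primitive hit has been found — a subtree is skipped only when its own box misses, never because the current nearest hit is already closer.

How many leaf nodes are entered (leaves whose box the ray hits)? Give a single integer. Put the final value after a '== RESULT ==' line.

Trace the traversal:
N0 x:[-1/2,35/2] y:[-18,24] z:[12,45] -> hit [12,35/2], descend [4, 6, 7, 8]
  N4 x:[-1/2,9] y:[9,23] z:[12,45] -> miss, prune
  N6 x:[8,15] y:[-18,0] z:[21,44] -> miss, prune
  N7 x:[1/2,27/2] y:[3,14] z:[17,40] -> miss, prune
  N8 x:[8,35/2] y:[12,24] z:[12,36] -> hit [12,35/2], descend [10, 12]
    N10 x:[25/2,14] y:[12,16] z:[12,15] -> hit [25/2,14] leaf, test {P9(miss), P11@t=14}
    N12 x:[8,35/2] y:[19,24] z:[19,36] -> miss, prune

7 AABB tests over nodes [0, 4, 6, 7, 8, 10, 12]; 1 leaf entered; closest P11.

== RESULT ==
1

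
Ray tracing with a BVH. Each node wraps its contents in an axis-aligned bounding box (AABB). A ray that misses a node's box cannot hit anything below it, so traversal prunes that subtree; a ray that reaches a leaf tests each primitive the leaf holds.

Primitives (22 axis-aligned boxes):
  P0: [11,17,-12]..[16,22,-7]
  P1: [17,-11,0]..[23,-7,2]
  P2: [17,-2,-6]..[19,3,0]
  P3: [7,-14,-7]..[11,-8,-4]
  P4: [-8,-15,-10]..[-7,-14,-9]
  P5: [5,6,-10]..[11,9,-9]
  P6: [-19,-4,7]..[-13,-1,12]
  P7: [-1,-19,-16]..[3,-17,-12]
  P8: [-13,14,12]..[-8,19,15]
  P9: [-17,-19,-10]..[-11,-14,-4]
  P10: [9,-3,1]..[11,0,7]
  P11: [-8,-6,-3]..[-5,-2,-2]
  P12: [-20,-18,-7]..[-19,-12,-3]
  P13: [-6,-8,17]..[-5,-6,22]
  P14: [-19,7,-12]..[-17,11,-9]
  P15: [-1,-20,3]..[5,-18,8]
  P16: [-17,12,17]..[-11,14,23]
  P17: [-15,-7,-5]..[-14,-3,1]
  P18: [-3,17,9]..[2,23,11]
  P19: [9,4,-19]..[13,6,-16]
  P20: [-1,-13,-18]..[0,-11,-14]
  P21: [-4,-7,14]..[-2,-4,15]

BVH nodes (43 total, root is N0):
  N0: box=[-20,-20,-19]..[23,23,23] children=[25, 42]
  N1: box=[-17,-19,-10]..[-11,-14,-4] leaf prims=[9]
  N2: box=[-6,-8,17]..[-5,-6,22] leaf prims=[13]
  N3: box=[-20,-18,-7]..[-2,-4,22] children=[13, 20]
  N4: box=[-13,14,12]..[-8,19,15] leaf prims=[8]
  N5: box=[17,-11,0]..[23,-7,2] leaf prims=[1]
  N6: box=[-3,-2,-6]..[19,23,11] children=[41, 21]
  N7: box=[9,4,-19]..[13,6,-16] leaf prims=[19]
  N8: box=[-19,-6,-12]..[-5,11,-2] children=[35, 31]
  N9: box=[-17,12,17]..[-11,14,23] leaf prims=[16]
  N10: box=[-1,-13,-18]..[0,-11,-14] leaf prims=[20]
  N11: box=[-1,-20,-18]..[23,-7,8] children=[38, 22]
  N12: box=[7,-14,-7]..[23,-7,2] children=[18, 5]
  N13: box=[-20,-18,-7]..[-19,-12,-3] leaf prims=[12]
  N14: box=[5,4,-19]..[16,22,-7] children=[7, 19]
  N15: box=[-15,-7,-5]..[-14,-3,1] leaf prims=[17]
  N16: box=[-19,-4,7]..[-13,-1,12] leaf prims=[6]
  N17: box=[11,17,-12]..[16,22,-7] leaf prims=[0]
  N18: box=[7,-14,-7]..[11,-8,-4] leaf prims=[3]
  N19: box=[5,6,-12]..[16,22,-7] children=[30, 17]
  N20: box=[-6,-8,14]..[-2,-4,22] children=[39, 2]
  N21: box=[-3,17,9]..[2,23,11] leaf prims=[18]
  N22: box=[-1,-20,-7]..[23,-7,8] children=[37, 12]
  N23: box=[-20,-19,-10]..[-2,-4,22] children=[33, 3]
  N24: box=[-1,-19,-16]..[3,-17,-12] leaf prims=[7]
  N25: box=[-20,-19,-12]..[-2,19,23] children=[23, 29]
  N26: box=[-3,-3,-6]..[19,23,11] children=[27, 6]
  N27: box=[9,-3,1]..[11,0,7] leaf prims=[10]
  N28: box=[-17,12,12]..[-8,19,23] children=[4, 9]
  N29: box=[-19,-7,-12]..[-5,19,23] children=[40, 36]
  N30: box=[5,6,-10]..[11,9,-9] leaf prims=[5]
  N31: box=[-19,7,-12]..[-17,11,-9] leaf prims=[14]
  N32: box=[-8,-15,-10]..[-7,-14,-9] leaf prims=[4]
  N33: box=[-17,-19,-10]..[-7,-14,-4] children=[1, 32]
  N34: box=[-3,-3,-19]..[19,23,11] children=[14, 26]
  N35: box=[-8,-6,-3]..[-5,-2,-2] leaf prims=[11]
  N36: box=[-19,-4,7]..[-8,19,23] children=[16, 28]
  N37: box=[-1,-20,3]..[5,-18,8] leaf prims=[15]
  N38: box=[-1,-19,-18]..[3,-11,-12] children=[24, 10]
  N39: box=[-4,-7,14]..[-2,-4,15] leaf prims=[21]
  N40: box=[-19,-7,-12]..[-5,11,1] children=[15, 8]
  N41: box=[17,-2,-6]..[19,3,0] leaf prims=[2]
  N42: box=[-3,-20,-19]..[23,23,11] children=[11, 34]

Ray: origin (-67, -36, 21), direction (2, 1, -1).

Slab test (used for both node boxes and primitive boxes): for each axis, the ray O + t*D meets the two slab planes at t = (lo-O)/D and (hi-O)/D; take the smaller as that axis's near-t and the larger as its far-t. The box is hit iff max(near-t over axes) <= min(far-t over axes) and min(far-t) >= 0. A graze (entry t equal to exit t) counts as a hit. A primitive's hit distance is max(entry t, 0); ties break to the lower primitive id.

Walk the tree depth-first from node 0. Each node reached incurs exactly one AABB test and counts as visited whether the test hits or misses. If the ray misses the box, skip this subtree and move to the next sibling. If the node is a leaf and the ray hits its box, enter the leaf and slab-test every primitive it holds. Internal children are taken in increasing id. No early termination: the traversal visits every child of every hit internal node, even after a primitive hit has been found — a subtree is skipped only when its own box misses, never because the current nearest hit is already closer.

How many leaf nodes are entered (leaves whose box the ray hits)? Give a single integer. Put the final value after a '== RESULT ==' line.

Walk:
N0 x:[47/2,45] y:[16,59] z:[-2,40] -> hit [47/2,40], descend [25, 42]
  N25 x:[47/2,65/2] y:[17,55] z:[-2,33] -> hit [47/2,65/2], descend [23, 29]
    N23 x:[47/2,65/2] y:[17,32] z:[-1,31] -> hit [47/2,31], descend [3, 33]
      N3 x:[47/2,65/2] y:[18,32] z:[-1,28] -> hit [47/2,28], descend [13, 20]
        N13 x:[47/2,24] y:[18,24] z:[24,28] -> hit [24,24] leaf, test {P12@t=24}
        N20 x:[61/2,65/2] y:[28,32] z:[-1,7] -> miss, prune
      N33 x:[25,30] y:[17,22] z:[25,31] -> miss, prune
    N29 x:[24,31] y:[29,55] z:[-2,33] -> hit [29,31], descend [36, 40]
      N36 x:[24,59/2] y:[32,55] z:[-2,14] -> miss, prune
      N40 x:[24,31] y:[29,47] z:[20,33] -> hit [29,31], descend [8, 15]
        N8 x:[24,31] y:[30,47] z:[23,33] -> hit [30,31], descend [31, 35]
          N31 x:[24,25] y:[43,47] z:[30,33] -> miss, prune
          N35 x:[59/2,31] y:[30,34] z:[23,24] -> miss, prune
        N15 x:[26,53/2] y:[29,33] z:[20,26] -> miss, prune
  N42 x:[32,45] y:[16,59] z:[10,40] -> hit [32,40], descend [11, 34]
    N11 x:[33,45] y:[16,29] z:[13,39] -> miss, prune
    N34 x:[32,43] y:[33,59] z:[10,40] -> hit [33,40], descend [14, 26]
      N14 x:[36,83/2] y:[40,58] z:[28,40] -> hit [40,40], descend [7, 19]
        N7 x:[38,40] y:[40,42] z:[37,40] -> hit [40,40] leaf, test {P19@t=40}
        N19 x:[36,83/2] y:[42,58] z:[28,33] -> miss, prune
      N26 x:[32,43] y:[33,59] z:[10,27] -> miss, prune

21 AABB tests over nodes [0, 25, 23, 3, 13, 20, 33, 29, 36, 40, 8, 31, 35, 15, 42, 11, 34, 14, 7, 19, 26]; 2 leaves entered; closest P12.

== RESULT ==
2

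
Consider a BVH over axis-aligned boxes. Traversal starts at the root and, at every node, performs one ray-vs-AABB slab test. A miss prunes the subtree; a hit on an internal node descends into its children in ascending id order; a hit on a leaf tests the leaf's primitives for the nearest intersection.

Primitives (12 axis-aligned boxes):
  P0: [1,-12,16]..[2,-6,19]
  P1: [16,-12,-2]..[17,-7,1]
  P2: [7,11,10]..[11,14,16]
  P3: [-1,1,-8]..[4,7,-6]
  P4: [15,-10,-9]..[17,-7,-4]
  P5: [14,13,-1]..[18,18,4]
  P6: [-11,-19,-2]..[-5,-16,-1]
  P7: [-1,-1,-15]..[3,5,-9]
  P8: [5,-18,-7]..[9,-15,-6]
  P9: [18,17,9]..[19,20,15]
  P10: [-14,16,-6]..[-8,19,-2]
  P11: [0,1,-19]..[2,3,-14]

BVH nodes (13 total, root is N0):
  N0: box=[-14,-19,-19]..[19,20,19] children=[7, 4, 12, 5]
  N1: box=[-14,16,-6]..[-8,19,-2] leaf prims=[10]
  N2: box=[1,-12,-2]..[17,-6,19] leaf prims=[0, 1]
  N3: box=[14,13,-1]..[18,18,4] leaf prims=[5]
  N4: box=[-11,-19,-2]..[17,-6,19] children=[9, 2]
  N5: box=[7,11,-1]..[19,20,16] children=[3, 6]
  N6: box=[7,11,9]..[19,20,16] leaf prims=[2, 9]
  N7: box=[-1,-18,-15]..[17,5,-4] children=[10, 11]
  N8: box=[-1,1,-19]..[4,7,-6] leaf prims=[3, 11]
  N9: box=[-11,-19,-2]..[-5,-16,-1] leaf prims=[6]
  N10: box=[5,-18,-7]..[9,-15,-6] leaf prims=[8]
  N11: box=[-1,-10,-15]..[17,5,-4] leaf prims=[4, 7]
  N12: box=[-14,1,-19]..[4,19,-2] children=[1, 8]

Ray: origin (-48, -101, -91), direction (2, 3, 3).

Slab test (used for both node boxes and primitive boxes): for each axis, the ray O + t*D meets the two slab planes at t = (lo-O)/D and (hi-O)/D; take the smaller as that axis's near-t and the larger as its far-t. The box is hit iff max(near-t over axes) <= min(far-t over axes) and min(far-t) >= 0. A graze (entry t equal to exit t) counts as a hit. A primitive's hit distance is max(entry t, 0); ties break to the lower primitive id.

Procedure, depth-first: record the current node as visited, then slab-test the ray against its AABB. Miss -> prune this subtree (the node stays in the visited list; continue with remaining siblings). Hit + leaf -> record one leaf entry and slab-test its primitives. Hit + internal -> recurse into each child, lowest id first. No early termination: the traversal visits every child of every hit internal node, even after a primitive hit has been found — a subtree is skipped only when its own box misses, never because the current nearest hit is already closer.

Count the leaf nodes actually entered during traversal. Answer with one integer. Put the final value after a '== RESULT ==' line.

Trace the traversal:
N0 x:[17,67/2] y:[82/3,121/3] z:[24,110/3] -> hit [82/3,67/2], descend [4, 5, 7, 12]
  N4 x:[37/2,65/2] y:[82/3,95/3] z:[89/3,110/3] -> hit [89/3,95/3], descend [2, 9]
    N2 x:[49/2,65/2] y:[89/3,95/3] z:[89/3,110/3] -> hit [89/3,95/3] leaf, test {P0(miss), P1(miss)}
    N9 x:[37/2,43/2] y:[82/3,85/3] z:[89/3,30] -> miss, prune
  N5 x:[55/2,67/2] y:[112/3,121/3] z:[30,107/3] -> miss, prune
  N7 x:[47/2,65/2] y:[83/3,106/3] z:[76/3,29] -> hit [83/3,29], descend [10, 11]
    N10 x:[53/2,57/2] y:[83/3,86/3] z:[28,85/3] -> hit [28,85/3] leaf, test {P8@t=28}
    N11 x:[47/2,65/2] y:[91/3,106/3] z:[76/3,29] -> miss, prune
  N12 x:[17,26] y:[34,40] z:[24,89/3] -> miss, prune

Visited [0, 4, 2, 9, 5, 7, 10, 11, 12]. Tests: 9 box, 2 leaf. Nearest: P8.

== RESULT ==
2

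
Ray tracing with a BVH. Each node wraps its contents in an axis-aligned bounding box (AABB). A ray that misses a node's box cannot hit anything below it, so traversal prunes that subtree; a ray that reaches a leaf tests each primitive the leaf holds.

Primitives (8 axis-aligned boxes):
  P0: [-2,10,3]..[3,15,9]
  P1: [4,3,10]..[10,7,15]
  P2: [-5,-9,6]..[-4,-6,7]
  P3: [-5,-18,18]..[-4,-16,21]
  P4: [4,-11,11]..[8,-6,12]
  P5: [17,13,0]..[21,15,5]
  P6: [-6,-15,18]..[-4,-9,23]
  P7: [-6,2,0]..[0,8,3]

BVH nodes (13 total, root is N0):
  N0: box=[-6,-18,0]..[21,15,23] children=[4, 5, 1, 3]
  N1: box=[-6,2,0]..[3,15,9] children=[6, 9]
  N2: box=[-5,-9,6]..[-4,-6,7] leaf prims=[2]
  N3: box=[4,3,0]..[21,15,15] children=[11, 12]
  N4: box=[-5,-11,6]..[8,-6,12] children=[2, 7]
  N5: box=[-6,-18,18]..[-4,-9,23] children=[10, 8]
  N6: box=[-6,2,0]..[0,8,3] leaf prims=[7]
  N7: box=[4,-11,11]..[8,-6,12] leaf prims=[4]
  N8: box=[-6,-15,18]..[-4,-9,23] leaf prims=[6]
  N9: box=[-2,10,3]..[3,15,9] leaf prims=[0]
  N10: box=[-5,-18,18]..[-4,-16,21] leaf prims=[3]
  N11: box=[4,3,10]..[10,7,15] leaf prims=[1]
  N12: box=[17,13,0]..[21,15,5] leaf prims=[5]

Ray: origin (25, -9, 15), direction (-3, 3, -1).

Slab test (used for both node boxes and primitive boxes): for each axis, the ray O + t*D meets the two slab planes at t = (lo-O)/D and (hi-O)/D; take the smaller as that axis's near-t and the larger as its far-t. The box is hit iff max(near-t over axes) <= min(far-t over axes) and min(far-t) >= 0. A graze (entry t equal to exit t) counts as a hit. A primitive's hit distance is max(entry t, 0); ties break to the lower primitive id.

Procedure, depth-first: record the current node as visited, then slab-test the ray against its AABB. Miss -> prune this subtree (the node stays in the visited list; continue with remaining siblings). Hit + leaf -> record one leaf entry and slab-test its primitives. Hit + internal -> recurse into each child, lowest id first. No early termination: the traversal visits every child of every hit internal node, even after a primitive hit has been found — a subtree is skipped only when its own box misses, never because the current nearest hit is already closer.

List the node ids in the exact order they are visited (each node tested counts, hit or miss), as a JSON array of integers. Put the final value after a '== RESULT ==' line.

Walk:
N0 x:[4/3,31/3] y:[-3,8] z:[-8,15] -> hit [4/3,8], descend [1, 3, 4, 5]
  N1 x:[22/3,31/3] y:[11/3,8] z:[6,15] -> hit [22/3,8], descend [6, 9]
    N6 x:[25/3,31/3] y:[11/3,17/3] z:[12,15] -> miss, prune
    N9 x:[22/3,9] y:[19/3,8] z:[6,12] -> hit [22/3,8] leaf, test {P0@t=22/3}
  N3 x:[4/3,7] y:[4,8] z:[0,15] -> hit [4,7], descend [11, 12]
    N11 x:[5,7] y:[4,16/3] z:[0,5] -> hit [5,5] leaf, test {P1@t=5}
    N12 x:[4/3,8/3] y:[22/3,8] z:[10,15] -> miss, prune
  N4 x:[17/3,10] y:[-2/3,1] z:[3,9] -> miss, prune
  N5 x:[29/3,31/3] y:[-3,0] z:[-8,-3] -> miss, prune

order=[0, 1, 6, 9, 3, 11, 12, 4, 5]  |boxes|=9  |leaves|=2  hit=P1

== RESULT ==
[0, 1, 6, 9, 3, 11, 12, 4, 5]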